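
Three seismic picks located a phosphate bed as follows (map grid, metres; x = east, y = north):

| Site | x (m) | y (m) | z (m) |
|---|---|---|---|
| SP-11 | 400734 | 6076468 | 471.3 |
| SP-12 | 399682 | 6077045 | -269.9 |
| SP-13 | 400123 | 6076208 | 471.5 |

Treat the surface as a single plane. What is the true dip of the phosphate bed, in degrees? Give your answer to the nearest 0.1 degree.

Two edge vectors: SP-11→SP-12 = (-1052, 577, -741.2), SP-11→SP-13 = (-611, -260, 0.2).
Normal n = (SP-11→SP-12) × (SP-11→SP-13) = (-192596.6, 453083.6, 626067).
So ∂z/∂x = −n_x/n_z = 0.30763 and ∂z/∂y = −n_y/n_z = −0.72370.
Gradient magnitude |∇z| = √(a² + b²) = √(0.09464 + 0.52374) = 0.78637.
True dip = arctan(0.78637) = 38.2°, dipping toward NNW (azimuth ≈ 337°).

38.2°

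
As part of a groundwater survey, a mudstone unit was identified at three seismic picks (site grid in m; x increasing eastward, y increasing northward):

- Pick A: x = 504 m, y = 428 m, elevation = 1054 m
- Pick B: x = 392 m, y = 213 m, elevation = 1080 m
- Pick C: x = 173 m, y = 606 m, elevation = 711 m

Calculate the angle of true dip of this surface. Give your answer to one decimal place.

42.5°

Let the plane be z = a·x + b·y + c.
Pick B−Pick A: −112a − 215b = 26;  Pick C−Pick A: −331a + 178b = −343.
Solving gives a = 0.75869, b = −0.51615.
Gradient magnitude |∇z| = √(a² + b²) = √(0.57560 + 0.26641) = 0.91761.
True dip = arctan(0.91761) = 42.5°, dipping toward NW (azimuth ≈ 304°).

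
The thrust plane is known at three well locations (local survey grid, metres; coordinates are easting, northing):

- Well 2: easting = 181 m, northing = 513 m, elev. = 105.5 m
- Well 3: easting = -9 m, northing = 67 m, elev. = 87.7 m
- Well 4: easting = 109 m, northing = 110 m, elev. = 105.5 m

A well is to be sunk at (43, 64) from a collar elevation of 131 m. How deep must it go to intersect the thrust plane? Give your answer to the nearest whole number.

Let the plane be z = a·easting + b·northing + c.
Well 3−Well 2: −190a − 446b = −17.8;  Well 4−Well 2: −72a − 403b = 0.
Solving gives a = 0.16135, b = −0.02883.
Then c = 105.5 − a·181 − b·513 = 91.08.
At (43, 64): z_contact = 6.9 − 1.8 + 91.08 = 96.2 m.
Depth below ground = 131 − 96.2 = 35 m.

35 m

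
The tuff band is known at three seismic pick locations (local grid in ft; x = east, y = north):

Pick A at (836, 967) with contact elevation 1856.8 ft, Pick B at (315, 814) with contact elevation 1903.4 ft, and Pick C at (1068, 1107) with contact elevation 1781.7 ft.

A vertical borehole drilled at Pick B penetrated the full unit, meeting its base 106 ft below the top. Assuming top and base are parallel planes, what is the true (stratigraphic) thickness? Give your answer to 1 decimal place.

Let the plane be z = a·x + b·y + c.
Pick B−Pick A: −521a − 153b = 46.6;  Pick C−Pick A: 232a + 140b = −75.1.
Solving gives a = 0.13263, b = −0.75622.
|∇z| = √(a²+b²) = 0.76776, so dip δ = arctan(0.76776) = 37.52°.
True thickness = vertical thickness × cos δ = 106 × cos 37.52° = 84.1 ft.

84.1 ft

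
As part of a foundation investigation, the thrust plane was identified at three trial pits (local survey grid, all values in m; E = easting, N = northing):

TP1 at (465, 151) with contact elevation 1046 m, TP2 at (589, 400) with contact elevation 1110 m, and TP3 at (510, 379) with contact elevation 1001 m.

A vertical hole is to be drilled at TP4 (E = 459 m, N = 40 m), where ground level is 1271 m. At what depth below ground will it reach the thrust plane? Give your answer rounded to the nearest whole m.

179 m

Two edge vectors: TP1→TP2 = (124, 249, 64), TP1→TP3 = (45, 228, -45).
Normal n = (TP1→TP2) × (TP1→TP3) = (-25797, 8460, 17067).
So ∂z/∂E = −n_x/n_z = 1.51151 and ∂z/∂N = −n_y/n_z = −0.49569.
Intercept c from TP1: 1046 − 702.85 + 74.85 = 418.00.
At (459, 40): z_contact = 693.8 − 19.8 + 418.00 = 1092.0 m.
Depth below ground = 1271 − 1092.0 = 179 m.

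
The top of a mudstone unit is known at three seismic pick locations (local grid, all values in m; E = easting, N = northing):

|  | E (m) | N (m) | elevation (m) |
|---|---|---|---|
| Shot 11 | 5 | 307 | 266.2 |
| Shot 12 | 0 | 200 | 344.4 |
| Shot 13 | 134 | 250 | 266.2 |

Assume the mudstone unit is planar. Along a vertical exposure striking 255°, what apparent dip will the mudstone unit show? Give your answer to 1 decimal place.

26.1°

Two edge vectors: Shot 11→Shot 12 = (-5, -107, 78.2), Shot 11→Shot 13 = (129, -57, 0).
Normal n = (Shot 11→Shot 12) × (Shot 11→Shot 13) = (4457.4, 10087.8, 14088).
So ∂z/∂E = −n_x/n_z = −0.31640 and ∂z/∂N = −n_y/n_z = −0.71606.
Unit vector along 255° is (sin 255°, cos 255°) = (-0.9659, -0.2588).
Slope in that direction = a·(-0.9659) + b·(-0.2588) = 0.49094.
Apparent dip = arctan|0.49094| = 26.1° (true dip is 38.1°, so apparent ≤ true as expected).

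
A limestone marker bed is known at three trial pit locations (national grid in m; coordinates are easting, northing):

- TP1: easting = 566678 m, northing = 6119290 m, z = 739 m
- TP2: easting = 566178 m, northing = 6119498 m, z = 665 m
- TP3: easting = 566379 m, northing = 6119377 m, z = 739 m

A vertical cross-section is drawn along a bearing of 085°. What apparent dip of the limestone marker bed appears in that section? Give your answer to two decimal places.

Let the plane be z = a·easting + b·northing + c.
TP2−TP1: −500a + 208b = −74;  TP3−TP1: −299a + 87b = 0.
Solving gives a = −0.34443, b = −1.18371.
Unit vector along 085° is (sin 85°, cos 85°) = (0.9962, 0.0872).
Slope in that direction = a·(0.9962) + b·(0.0872) = −0.44628.
Apparent dip = arctan|0.44628| = 24.05° (true dip is 51.0°, so apparent ≤ true as expected).

24.05°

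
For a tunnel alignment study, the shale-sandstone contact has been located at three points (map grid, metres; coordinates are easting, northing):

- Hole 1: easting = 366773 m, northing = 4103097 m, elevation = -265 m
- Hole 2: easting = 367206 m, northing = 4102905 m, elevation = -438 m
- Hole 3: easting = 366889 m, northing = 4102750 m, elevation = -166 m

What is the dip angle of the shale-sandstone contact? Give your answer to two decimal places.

38.29°

Let the plane be z = a·easting + b·northing + c.
Hole 2−Hole 1: 433a − 192b = −173;  Hole 3−Hole 1: 116a − 347b = 99.
Solving gives a = −0.61759, b = −0.49176.
Gradient magnitude |∇z| = √(a² + b²) = √(0.38142 + 0.24183) = 0.78946.
True dip = arctan(0.78946) = 38.29°, dipping toward NE (azimuth ≈ 051°).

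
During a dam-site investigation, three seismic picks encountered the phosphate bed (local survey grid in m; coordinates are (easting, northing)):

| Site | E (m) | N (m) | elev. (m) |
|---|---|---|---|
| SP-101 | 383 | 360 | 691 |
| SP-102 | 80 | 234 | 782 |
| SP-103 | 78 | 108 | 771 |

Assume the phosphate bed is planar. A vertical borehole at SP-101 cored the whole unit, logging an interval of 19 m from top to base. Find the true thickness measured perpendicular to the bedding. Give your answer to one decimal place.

17.9 m

Let the plane be z = a·E + b·N + c.
SP-102−SP-101: −303a − 126b = 91;  SP-103−SP-101: −305a − 252b = 80.
Solving gives a = −0.33887, b = 0.09268.
|∇z| = √(a²+b²) = 0.35132, so dip δ = arctan(0.35132) = 19.36°.
True thickness = vertical thickness × cos δ = 19 × cos 19.36° = 17.9 m.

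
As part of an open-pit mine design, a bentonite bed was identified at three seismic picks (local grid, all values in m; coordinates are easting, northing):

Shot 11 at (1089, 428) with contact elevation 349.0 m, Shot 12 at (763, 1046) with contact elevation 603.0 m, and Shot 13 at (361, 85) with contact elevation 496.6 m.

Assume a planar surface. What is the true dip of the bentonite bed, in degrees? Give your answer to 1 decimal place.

Two edge vectors: Shot 11→Shot 12 = (-326, 618, 254), Shot 11→Shot 13 = (-728, -343, 147.6).
Normal n = (Shot 11→Shot 12) × (Shot 11→Shot 13) = (178338.8, -136794.4, 561722).
So ∂z/∂easting = −n_x/n_z = −0.31749 and ∂z/∂northing = −n_y/n_z = 0.24353.
Gradient magnitude |∇z| = √(a² + b²) = √(0.10080 + 0.05931) = 0.40013.
True dip = arctan(0.40013) = 21.8°, dipping toward SE (azimuth ≈ 127°).

21.8°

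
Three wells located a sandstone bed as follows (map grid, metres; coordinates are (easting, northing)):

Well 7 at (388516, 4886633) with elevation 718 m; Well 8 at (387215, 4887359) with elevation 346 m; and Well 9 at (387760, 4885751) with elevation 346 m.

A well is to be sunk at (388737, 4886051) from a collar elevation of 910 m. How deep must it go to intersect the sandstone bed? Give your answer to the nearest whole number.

184 m

Let the plane be z = a·E + b·N + c.
Well 8−Well 7: −1301a + 726b = −372;  Well 9−Well 7: −756a − 882b = −372.
Solving gives a = 0.35262784, b = 0.11951628.
Then c = 718 − a·388516 − b·4886633 = −720315.73.
At (388737, 4886051): z_contact = 137079.5 + 583962.6 − 720315.73 = 726.4 m.
Depth below ground = 910 − 726.4 = 184 m.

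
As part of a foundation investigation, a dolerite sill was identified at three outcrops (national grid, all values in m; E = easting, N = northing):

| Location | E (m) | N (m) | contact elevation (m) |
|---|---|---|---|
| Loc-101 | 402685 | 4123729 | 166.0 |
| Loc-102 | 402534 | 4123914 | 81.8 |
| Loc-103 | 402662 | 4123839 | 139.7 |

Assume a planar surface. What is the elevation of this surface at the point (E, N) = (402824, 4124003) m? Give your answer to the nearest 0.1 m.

170.3 m

Two edge vectors: Loc-101→Loc-102 = (-151, 185, -84.2), Loc-101→Loc-103 = (-23, 110, -26.3).
Normal n = (Loc-101→Loc-102) × (Loc-101→Loc-103) = (4396.5, -2034.7, -12355).
So ∂z/∂E = −n_x/n_z = 0.355847835 and ∂z/∂N = −n_y/n_z = −0.164686362.
Intercept c from Loc-101: 166 − 143294.59 + 679121.93 = 535993.34.
At (402824, 4124003): z = 143344.0 − 679167.1 + 535993.34 = 170.3 m.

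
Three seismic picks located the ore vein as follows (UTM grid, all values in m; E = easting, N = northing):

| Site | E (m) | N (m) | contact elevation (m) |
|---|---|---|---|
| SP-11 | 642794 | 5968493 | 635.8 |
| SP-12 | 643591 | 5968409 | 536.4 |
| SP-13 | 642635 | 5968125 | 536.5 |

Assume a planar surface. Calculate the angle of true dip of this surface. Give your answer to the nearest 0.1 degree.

Two edge vectors: SP-11→SP-12 = (797, -84, -99.4), SP-11→SP-13 = (-159, -368, -99.3).
Normal n = (SP-11→SP-12) × (SP-11→SP-13) = (-28238, 94946.7, -306652).
So ∂z/∂E = −n_x/n_z = −0.09208 and ∂z/∂N = −n_y/n_z = 0.30962.
Gradient magnitude |∇z| = √(a² + b²) = √(0.00848 + 0.09587) = 0.32303.
True dip = arctan(0.32303) = 17.9°, dipping toward SSE (azimuth ≈ 163°).

17.9°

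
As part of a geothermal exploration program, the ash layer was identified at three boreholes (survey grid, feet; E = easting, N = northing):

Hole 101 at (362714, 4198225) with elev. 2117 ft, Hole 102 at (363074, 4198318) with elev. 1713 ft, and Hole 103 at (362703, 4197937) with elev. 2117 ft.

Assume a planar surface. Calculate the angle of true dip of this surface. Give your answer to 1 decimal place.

48.6°

Two edge vectors: Hole 101→Hole 102 = (360, 93, -404), Hole 101→Hole 103 = (-11, -288, 0).
Normal n = (Hole 101→Hole 102) × (Hole 101→Hole 103) = (-116352, 4444, -102657).
So ∂z/∂E = −n_x/n_z = −1.13341 and ∂z/∂N = −n_y/n_z = 0.04329.
Gradient magnitude |∇z| = √(a² + b²) = √(1.28461 + 0.00187) = 1.13423.
True dip = arctan(1.13423) = 48.6°, dipping toward E (azimuth ≈ 092°).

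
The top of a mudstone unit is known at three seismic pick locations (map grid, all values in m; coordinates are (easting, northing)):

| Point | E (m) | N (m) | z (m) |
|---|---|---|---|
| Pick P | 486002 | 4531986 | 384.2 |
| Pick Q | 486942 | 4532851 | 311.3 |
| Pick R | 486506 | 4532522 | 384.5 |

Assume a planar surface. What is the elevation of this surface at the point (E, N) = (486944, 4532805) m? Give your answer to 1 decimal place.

Two edge vectors: Pick P→Pick Q = (940, 865, -72.9), Pick P→Pick R = (504, 536, 0.3).
Normal n = (Pick P→Pick Q) × (Pick P→Pick R) = (39333.9, -37023.6, 67880).
So ∂z/∂E = −n_x/n_z = −0.579462286 and ∂z/∂N = −n_y/n_z = 0.545427225.
Intercept c from Pick P: 384.2 + 281619.83 − 2471868.55 = −2189864.52.
At (486944, 4532805): z = −282165.7 + 2472315.3 − 2189864.52 = 285.1 m.

285.1 m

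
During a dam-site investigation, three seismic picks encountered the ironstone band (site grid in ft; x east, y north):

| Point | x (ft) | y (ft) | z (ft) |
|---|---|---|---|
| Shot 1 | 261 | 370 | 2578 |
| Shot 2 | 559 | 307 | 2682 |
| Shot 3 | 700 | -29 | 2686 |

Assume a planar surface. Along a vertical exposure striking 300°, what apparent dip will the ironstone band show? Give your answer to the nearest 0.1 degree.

14.3°

Two edge vectors: Shot 1→Shot 2 = (298, -63, 104), Shot 1→Shot 3 = (439, -399, 108).
Normal n = (Shot 1→Shot 2) × (Shot 1→Shot 3) = (34692, 13472, -91245).
So ∂z/∂x = −n_x/n_z = 0.38021 and ∂z/∂y = −n_y/n_z = 0.14765.
Unit vector along 300° is (sin 300°, cos 300°) = (-0.8660, 0.5000).
Slope in that direction = a·(-0.8660) + b·(0.5000) = −0.25545.
Apparent dip = arctan|0.25545| = 14.3° (true dip is 22.2°, so apparent ≤ true as expected).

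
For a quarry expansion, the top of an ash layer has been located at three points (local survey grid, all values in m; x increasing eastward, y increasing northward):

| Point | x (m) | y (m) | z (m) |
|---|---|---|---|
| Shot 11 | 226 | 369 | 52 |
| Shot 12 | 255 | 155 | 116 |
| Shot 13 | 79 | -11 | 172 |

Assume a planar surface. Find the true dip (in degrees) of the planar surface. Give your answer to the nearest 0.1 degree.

Two edge vectors: Shot 11→Shot 12 = (29, -214, 64), Shot 11→Shot 13 = (-147, -380, 120).
Normal n = (Shot 11→Shot 12) × (Shot 11→Shot 13) = (-1360, -12888, -42478).
So ∂z/∂x = −n_x/n_z = −0.03202 and ∂z/∂y = −n_y/n_z = −0.30340.
Gradient magnitude |∇z| = √(a² + b²) = √(0.00103 + 0.09205) = 0.30509.
True dip = arctan(0.30509) = 17.0°, dipping toward N (azimuth ≈ 006°).

17.0°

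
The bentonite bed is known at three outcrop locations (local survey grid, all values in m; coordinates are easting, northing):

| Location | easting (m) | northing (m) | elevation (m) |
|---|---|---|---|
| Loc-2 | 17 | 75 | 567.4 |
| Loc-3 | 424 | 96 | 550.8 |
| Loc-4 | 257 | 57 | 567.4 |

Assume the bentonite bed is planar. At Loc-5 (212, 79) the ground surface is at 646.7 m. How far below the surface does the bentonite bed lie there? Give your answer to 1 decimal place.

Let the plane be z = a·easting + b·northing + c.
Loc-3−Loc-2: 407a + 21b = −16.6;  Loc-4−Loc-2: 240a − 18b = 0.
Solving gives a = −0.02416, b = −0.32217.
Then c = 567.4 − a·17 − b·75 = 591.97.
At (212, 79): z_contact = −5.12 − 25.45 + 591.97 = 561.40 m.
Depth below ground = 646.7 − 561.40 = 85.3 m.

85.3 m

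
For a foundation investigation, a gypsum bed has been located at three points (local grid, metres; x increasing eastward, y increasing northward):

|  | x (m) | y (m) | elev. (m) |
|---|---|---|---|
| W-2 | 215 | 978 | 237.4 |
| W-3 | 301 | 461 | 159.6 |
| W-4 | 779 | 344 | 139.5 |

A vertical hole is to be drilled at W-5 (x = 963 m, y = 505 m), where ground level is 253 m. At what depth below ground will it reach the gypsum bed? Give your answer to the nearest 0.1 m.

90.4 m

Let the plane be z = a·x + b·y + c.
W-3−W-2: 86a − 517b = −77.8;  W-4−W-2: 564a − 634b = −97.9.
Solving gives a = −0.00544, b = 0.14958.
Then c = 237.4 − a·215 − b·978 = 92.28.
At (963, 505): z_contact = −5.24 + 75.54 + 92.28 = 162.58 m.
Depth below ground = 253 − 162.58 = 90.4 m.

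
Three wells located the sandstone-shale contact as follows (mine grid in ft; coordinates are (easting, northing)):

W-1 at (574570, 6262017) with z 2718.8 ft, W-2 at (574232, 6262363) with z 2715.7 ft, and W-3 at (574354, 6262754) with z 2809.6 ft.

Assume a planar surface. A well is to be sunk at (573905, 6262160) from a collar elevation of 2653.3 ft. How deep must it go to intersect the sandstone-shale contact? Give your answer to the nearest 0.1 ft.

Let the plane be z = a·E + b·N + c.
W-2−W-1: −338a + 346b = −3.1;  W-3−W-1: −216a + 737b = 90.8.
Solving gives a = 0.193275793, b = 0.179847451.
Then c = 2718.8 − a·574570 − b·6262017 = −1234539.47.
At (573905, 6262160): z_contact = 110921.94 + 1126233.51 − 1234539.47 = 2615.99 ft.
Depth below ground = 2653.3 − 2615.99 = 37.3 ft.

37.3 ft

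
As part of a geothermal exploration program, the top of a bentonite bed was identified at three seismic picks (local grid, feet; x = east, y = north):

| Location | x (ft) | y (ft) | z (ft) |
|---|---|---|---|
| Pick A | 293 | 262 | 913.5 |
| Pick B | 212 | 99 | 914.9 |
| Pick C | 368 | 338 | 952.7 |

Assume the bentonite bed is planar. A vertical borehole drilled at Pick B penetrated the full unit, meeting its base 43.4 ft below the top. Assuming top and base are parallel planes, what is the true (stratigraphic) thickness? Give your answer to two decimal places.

Let the plane be z = a·x + b·y + c.
Pick B−Pick A: −81a − 163b = 1.4;  Pick C−Pick A: 75a + 76b = 39.2.
Solving gives a = 1.07036, b = −0.54048.
|∇z| = √(a²+b²) = 1.19908, so dip δ = arctan(1.19908) = 50.17°.
True thickness = vertical thickness × cos δ = 43.4 × cos 50.17° = 27.80 ft.

27.80 ft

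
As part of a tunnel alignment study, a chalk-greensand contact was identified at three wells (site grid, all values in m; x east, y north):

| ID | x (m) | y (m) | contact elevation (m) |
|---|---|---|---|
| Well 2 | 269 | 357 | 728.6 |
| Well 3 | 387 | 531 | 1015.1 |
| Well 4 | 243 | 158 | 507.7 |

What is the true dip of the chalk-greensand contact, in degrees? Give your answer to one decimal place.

54.2°

Two edge vectors: Well 2→Well 3 = (118, 174, 286.5), Well 2→Well 4 = (-26, -199, -220.9).
Normal n = (Well 2→Well 3) × (Well 2→Well 4) = (18576.9, 18617.2, -18958).
So ∂z/∂x = −n_x/n_z = 0.97990 and ∂z/∂y = −n_y/n_z = 0.98202.
Gradient magnitude |∇z| = √(a² + b²) = √(0.96020 + 0.96437) = 1.38729.
True dip = arctan(1.38729) = 54.2°, dipping toward SW (azimuth ≈ 225°).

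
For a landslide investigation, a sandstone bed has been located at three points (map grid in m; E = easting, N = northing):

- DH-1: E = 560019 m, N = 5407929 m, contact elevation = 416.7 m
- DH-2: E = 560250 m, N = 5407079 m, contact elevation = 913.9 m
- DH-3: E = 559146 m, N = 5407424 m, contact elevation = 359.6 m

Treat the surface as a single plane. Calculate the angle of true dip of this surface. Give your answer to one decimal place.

Two edge vectors: DH-1→DH-2 = (231, -850, 497.2), DH-1→DH-3 = (-873, -505, -57.1).
Normal n = (DH-1→DH-2) × (DH-1→DH-3) = (299621, -420865.5, -858705).
So ∂z/∂E = −n_x/n_z = 0.34892 and ∂z/∂N = −n_y/n_z = −0.49012.
Gradient magnitude |∇z| = √(a² + b²) = √(0.12175 + 0.24021) = 0.60163.
True dip = arctan(0.60163) = 31.0°, dipping toward NW (azimuth ≈ 325°).

31.0°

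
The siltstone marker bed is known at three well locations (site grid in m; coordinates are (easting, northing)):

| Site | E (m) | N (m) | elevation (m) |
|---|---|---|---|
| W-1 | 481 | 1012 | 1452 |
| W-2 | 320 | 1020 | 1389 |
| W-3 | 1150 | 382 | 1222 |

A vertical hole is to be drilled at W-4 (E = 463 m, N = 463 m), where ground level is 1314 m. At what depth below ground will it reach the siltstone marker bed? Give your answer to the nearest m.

Let the plane be z = a·E + b·N + c.
W-2−W-1: −161a + 8b = −63;  W-3−W-1: 669a − 630b = −230.
Solving gives a = 0.43225, b = 0.82409.
Then c = 1452 − a·481 − b·1012 = 410.11.
At (463, 463): z_contact = 200.1 + 381.6 + 410.11 = 991.8 m.
Depth below ground = 1314 − 991.8 = 322 m.

322 m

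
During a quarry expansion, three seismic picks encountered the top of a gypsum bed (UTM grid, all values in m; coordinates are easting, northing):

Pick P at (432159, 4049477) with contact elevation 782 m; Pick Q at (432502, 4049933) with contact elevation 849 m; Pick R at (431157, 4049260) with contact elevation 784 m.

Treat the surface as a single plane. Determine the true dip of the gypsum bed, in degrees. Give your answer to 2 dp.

10.31°

Two edge vectors: Pick P→Pick Q = (343, 456, 67), Pick P→Pick R = (-1002, -217, 2).
Normal n = (Pick P→Pick Q) × (Pick P→Pick R) = (15451, -67820, 382481).
So ∂z/∂easting = −n_x/n_z = −0.04040 and ∂z/∂northing = −n_y/n_z = 0.17732.
Gradient magnitude |∇z| = √(a² + b²) = √(0.00163 + 0.03144) = 0.18186.
True dip = arctan(0.18186) = 10.31°, dipping toward SSE (azimuth ≈ 167°).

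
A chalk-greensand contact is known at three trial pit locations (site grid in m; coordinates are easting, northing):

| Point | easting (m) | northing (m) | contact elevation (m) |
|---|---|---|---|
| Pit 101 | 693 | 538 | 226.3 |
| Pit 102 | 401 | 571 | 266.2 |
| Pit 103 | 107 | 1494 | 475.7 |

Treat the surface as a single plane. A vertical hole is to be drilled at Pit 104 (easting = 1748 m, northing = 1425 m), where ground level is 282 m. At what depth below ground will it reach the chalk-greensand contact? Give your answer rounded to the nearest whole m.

8 m

Two edge vectors: Pit 101→Pit 102 = (-292, 33, 39.9), Pit 101→Pit 103 = (-586, 956, 249.4).
Normal n = (Pit 101→Pit 102) × (Pit 101→Pit 103) = (-29914.2, 49443.4, -259814).
So ∂z/∂easting = −n_x/n_z = −0.11514 and ∂z/∂northing = −n_y/n_z = 0.19030.
Intercept c from Pit 101: 226.3 + 79.79 − 102.38 = 203.71.
At (1748, 1425): z_contact = −201.3 + 271.2 + 203.71 = 273.6 m.
Depth below ground = 282 − 273.6 = 8 m.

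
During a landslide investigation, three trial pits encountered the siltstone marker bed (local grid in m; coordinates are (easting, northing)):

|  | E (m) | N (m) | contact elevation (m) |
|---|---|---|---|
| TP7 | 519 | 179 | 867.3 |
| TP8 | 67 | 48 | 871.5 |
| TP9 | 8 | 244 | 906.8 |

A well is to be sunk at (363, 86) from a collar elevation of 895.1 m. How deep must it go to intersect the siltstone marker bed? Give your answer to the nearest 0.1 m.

34.1 m

Let the plane be z = a·E + b·N + c.
TP8−TP7: −452a − 131b = 4.2;  TP9−TP7: −511a + 65b = 39.5.
Solving gives a = −0.05656, b = 0.16308.
Then c = 867.3 − a·519 − b·179 = 867.46.
At (363, 86): z_contact = −20.53 + 14.02 + 867.46 = 860.96 m.
Depth below ground = 895.1 − 860.96 = 34.1 m.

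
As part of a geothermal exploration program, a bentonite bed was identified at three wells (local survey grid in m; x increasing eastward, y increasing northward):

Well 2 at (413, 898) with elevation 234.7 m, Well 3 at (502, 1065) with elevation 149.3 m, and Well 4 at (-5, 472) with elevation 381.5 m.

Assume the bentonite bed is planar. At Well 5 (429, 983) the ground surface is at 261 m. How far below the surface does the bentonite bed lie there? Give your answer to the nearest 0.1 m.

Let the plane be z = a·x + b·y + c.
Well 3−Well 2: 89a + 167b = −85.4;  Well 4−Well 2: −418a − 426b = 146.8.
Solving gives a = 0.372031, b = −0.709645.
Then c = 234.7 − a·413 − b·898 = 718.31.
At (429, 983): z_contact = 159.60 − 697.58 + 718.31 = 180.33 m.
Depth below ground = 261 − 180.33 = 80.7 m.

80.7 m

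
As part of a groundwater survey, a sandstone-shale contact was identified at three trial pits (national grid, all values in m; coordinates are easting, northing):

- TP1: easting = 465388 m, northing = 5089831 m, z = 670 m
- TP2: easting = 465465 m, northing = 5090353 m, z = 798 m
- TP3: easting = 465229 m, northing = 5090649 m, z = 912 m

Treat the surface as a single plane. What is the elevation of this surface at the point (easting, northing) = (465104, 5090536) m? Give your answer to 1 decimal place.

Two edge vectors: TP1→TP2 = (77, 522, 128), TP1→TP3 = (-159, 818, 242).
Normal n = (TP1→TP2) × (TP1→TP3) = (21620, -38986, 145984).
So ∂z/∂easting = −n_x/n_z = −0.148098422 and ∂z/∂northing = −n_y/n_z = 0.267056664.
Intercept c from TP1: 670 + 68923.23 − 1359273.29 = −1289680.06.
At (465104, 5090536): z = −68881.2 + 1359461.6 − 1289680.06 = 900.3 m.

900.3 m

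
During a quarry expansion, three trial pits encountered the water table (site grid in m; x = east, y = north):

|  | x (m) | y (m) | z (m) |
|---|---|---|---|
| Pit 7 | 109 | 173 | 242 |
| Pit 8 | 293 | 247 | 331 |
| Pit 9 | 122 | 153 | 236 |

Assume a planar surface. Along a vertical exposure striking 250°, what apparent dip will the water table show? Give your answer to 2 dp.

Two edge vectors: Pit 7→Pit 8 = (184, 74, 89), Pit 7→Pit 9 = (13, -20, -6).
Normal n = (Pit 7→Pit 8) × (Pit 7→Pit 9) = (1336, 2261, -4642).
So ∂z/∂x = −n_x/n_z = 0.28781 and ∂z/∂y = −n_y/n_z = 0.48707.
Unit vector along 250° is (sin 250°, cos 250°) = (-0.9397, -0.3420).
Slope in that direction = a·(-0.9397) + b·(-0.3420) = −0.43704.
Apparent dip = arctan|0.43704| = 23.61° (true dip is 29.5°, so apparent ≤ true as expected).

23.61°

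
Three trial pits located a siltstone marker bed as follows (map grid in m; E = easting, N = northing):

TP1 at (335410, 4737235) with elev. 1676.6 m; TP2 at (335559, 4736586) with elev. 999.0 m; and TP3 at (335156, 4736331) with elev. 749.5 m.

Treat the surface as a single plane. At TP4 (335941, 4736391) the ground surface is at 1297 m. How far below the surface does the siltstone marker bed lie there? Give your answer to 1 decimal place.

513.8 m

Let the plane be z = a·E + b·N + c.
TP2−TP1: 149a − 649b = −677.6;  TP3−TP1: −254a − 904b = −927.1.
Solving gives a = −0.036263696, b = 1.035742233.
Then c = 1676.6 − a·335410 − b·4737235 = −4892714.55.
At (335941, 4736391): z_contact = −12182.46 + 4905680.19 − 4892714.55 = 783.18 m.
Depth below ground = 1297 − 783.18 = 513.8 m.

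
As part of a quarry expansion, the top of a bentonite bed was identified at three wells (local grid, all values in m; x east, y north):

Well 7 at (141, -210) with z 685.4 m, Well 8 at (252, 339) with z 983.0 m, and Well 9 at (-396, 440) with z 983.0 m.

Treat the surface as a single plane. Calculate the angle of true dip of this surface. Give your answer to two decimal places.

Two edge vectors: Well 7→Well 8 = (111, 549, 297.6), Well 7→Well 9 = (-537, 650, 297.6).
Normal n = (Well 7→Well 8) × (Well 7→Well 9) = (-30057.6, -192844.8, 366963).
So ∂z/∂x = −n_x/n_z = 0.08191 and ∂z/∂y = −n_y/n_z = 0.52552.
Gradient magnitude |∇z| = √(a² + b²) = √(0.00671 + 0.27617) = 0.53186.
True dip = arctan(0.53186) = 28.01°, dipping toward S (azimuth ≈ 189°).

28.01°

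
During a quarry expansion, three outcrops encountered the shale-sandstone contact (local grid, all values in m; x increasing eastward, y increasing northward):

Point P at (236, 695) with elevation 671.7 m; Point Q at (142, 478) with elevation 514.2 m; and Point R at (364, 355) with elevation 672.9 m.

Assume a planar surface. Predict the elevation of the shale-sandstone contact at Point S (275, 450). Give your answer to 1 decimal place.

Let the plane be z = a·x + b·y + c.
Point Q−Point P: −94a − 217b = −157.5;  Point R−Point P: 128a − 340b = 1.2.
Solving gives a = 0.90080, b = 0.33560.
Then c = 671.7 − a·236 − b·695 = 225.87.
At (275, 450): z = 247.7 + 151.0 + 225.87 = 624.6 m.

624.6 m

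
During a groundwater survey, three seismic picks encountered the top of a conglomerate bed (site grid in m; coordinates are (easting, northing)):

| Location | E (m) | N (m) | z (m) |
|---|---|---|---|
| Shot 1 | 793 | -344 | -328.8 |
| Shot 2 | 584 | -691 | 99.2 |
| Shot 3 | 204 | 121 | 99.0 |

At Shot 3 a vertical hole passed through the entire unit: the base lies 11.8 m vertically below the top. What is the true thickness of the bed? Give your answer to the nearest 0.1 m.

Two edge vectors: Shot 1→Shot 2 = (-209, -347, 428), Shot 1→Shot 3 = (-589, 465, 427.8).
Normal n = (Shot 1→Shot 2) × (Shot 1→Shot 3) = (-347466.6, -162681.8, -301568).
So ∂z/∂E = −n_x/n_z = −1.15220 and ∂z/∂N = −n_y/n_z = −0.53945.
|∇z| = √(a²+b²) = 1.27223, so dip δ = arctan(1.27223) = 51.83°.
True thickness = vertical thickness × cos δ = 11.8 × cos 51.83° = 7.3 m.

7.3 m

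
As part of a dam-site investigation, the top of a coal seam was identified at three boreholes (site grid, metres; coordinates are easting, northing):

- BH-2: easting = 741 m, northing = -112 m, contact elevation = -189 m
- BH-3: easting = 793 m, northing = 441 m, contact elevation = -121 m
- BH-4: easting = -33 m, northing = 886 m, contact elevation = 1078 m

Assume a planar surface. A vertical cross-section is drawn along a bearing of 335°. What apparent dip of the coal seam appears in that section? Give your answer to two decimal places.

37.99°

Let the plane be z = a·easting + b·northing + c.
BH-3−BH-2: 52a + 553b = 68;  BH-4−BH-2: −774a + 998b = 1267.
Solving gives a = −1.31853, b = 0.24695.
Unit vector along 335° is (sin 335°, cos 335°) = (-0.4226, 0.9063).
Slope in that direction = a·(-0.4226) + b·(0.9063) = 0.78105.
Apparent dip = arctan|0.78105| = 37.99° (true dip is 53.3°, so apparent ≤ true as expected).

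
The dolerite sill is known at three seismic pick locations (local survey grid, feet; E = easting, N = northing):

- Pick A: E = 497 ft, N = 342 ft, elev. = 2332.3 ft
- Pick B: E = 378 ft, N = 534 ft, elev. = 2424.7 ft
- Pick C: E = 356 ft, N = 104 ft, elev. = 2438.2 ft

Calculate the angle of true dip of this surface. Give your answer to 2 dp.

Two edge vectors: Pick A→Pick B = (-119, 192, 92.4), Pick A→Pick C = (-141, -238, 105.9).
Normal n = (Pick A→Pick B) × (Pick A→Pick C) = (42324, -426.3, 55394).
So ∂z/∂E = −n_x/n_z = −0.76405 and ∂z/∂N = −n_y/n_z = 0.00770.
Gradient magnitude |∇z| = √(a² + b²) = √(0.58378 + 0.00006) = 0.76409.
True dip = arctan(0.76409) = 37.38°, dipping toward E (azimuth ≈ 091°).

37.38°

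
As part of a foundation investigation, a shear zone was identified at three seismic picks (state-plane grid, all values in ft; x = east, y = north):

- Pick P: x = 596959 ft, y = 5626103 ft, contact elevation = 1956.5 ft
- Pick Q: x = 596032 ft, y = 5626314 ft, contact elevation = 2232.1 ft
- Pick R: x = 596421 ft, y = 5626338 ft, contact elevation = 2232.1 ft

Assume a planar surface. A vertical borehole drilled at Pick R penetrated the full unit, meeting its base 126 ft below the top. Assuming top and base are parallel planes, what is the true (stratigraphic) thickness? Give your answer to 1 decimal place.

Two edge vectors: Pick P→Pick Q = (-927, 211, 275.6), Pick P→Pick R = (-538, 235, 275.6).
Normal n = (Pick P→Pick Q) × (Pick P→Pick R) = (-6614.4, 107208.4, -104327).
So ∂z/∂x = −n_x/n_z = −0.06340 and ∂z/∂y = −n_y/n_z = 1.02762.
|∇z| = √(a²+b²) = 1.02957, so dip δ = arctan(1.02957) = 45.83°.
True thickness = vertical thickness × cos δ = 126 × cos 45.83° = 87.8 ft.

87.8 ft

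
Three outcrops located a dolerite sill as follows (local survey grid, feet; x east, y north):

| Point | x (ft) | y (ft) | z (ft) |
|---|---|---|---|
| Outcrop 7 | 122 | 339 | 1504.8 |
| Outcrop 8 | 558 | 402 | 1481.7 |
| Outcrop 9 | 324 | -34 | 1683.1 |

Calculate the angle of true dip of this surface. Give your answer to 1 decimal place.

Two edge vectors: Outcrop 7→Outcrop 8 = (436, 63, -23.1), Outcrop 7→Outcrop 9 = (202, -373, 178.3).
Normal n = (Outcrop 7→Outcrop 8) × (Outcrop 7→Outcrop 9) = (2616.6, -82405, -175354).
So ∂z/∂x = −n_x/n_z = 0.01492 and ∂z/∂y = −n_y/n_z = −0.46994.
Gradient magnitude |∇z| = √(a² + b²) = √(0.00022 + 0.22084) = 0.47017.
True dip = arctan(0.47017) = 25.2°, dipping toward N (azimuth ≈ 358°).

25.2°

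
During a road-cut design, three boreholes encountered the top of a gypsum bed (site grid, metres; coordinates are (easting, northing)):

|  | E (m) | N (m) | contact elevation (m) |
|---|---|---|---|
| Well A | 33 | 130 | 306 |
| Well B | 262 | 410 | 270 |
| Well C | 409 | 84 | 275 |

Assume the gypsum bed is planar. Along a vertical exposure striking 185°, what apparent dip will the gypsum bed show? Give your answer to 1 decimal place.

Two edge vectors: Well A→Well B = (229, 280, -36), Well A→Well C = (376, -46, -31).
Normal n = (Well A→Well B) × (Well A→Well C) = (-10336, -6437, -115814).
So ∂z/∂E = −n_x/n_z = −0.08925 and ∂z/∂N = −n_y/n_z = −0.05558.
Unit vector along 185° is (sin 185°, cos 185°) = (-0.0872, -0.9962).
Slope in that direction = a·(-0.0872) + b·(-0.9962) = 0.06315.
Apparent dip = arctan|0.06315| = 3.6° (true dip is 6.0°, so apparent ≤ true as expected).

3.6°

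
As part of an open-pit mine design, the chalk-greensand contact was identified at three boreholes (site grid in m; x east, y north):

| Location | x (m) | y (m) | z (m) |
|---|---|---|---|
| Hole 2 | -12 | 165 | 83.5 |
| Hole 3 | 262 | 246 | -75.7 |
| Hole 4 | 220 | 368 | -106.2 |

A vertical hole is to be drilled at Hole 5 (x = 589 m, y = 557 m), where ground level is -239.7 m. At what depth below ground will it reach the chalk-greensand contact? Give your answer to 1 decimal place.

Two edge vectors: Hole 2→Hole 3 = (274, 81, -159.2), Hole 2→Hole 4 = (232, 203, -189.7).
Normal n = (Hole 2→Hole 3) × (Hole 2→Hole 4) = (16951.9, 15043.4, 36830).
So ∂z/∂x = −n_x/n_z = −0.46027 and ∂z/∂y = −n_y/n_z = −0.40846.
Intercept c from Hole 2: 83.5 − 5.52 + 67.40 = 145.37.
At (589, 557): z_contact = −271.10 − 227.51 + 145.37 = -353.24 m.
Depth below ground = -239.7 − (-353.24) = 113.5 m.

113.5 m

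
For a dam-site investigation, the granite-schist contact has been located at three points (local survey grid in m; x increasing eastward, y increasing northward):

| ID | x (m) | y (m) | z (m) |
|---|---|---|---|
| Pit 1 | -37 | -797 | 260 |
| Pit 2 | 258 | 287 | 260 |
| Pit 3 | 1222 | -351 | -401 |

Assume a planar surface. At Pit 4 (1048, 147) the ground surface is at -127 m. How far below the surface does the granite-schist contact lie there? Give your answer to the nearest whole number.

Two edge vectors: Pit 1→Pit 2 = (295, 1084, 0), Pit 1→Pit 3 = (1259, 446, -661).
Normal n = (Pit 1→Pit 2) × (Pit 1→Pit 3) = (-716524, 194995, -1233186).
So ∂z/∂x = −n_x/n_z = −0.58103 and ∂z/∂y = −n_y/n_z = 0.15812.
Intercept c from Pit 1: 260 − 21.50 + 126.02 = 364.53.
At (1048, 147): z_contact = −608.9 + 23.2 + 364.53 = -221.2 m.
Depth below ground = -127 − (-221.2) = 94 m.

94 m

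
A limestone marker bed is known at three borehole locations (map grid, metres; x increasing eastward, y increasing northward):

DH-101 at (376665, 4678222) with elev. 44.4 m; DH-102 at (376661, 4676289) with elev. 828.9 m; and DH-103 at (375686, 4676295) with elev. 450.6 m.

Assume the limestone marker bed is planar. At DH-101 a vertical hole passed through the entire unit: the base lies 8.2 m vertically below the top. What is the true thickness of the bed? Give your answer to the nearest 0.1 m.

Two edge vectors: DH-101→DH-102 = (-4, -1933, 784.5), DH-101→DH-103 = (-979, -1927, 406.2).
Normal n = (DH-101→DH-102) × (DH-101→DH-103) = (726546.9, -766400.7, -1884699).
So ∂z/∂x = −n_x/n_z = 0.38550 and ∂z/∂y = −n_y/n_z = −0.40664.
|∇z| = √(a²+b²) = 0.56033, so dip δ = arctan(0.56033) = 29.26°.
True thickness = vertical thickness × cos δ = 8.2 × cos 29.26° = 7.2 m.

7.2 m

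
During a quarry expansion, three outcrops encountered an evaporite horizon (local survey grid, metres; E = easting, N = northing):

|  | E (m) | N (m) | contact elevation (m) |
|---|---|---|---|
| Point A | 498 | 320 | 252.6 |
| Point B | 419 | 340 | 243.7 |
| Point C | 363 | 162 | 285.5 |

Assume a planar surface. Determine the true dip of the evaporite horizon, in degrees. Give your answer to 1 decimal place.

14.3°

Two edge vectors: Point A→Point B = (-79, 20, -8.9), Point A→Point C = (-135, -158, 32.9).
Normal n = (Point A→Point B) × (Point A→Point C) = (-748.2, 3800.6, 15182).
So ∂z/∂E = −n_x/n_z = 0.04928 and ∂z/∂N = −n_y/n_z = −0.25034.
Gradient magnitude |∇z| = √(a² + b²) = √(0.00243 + 0.06267) = 0.25514.
True dip = arctan(0.25514) = 14.3°, dipping toward N (azimuth ≈ 349°).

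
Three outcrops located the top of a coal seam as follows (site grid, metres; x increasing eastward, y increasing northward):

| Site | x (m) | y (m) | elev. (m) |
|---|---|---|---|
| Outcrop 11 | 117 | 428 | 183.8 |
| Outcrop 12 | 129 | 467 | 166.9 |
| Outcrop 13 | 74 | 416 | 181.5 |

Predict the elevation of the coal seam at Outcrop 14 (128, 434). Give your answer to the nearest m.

Let the plane be z = a·x + b·y + c.
Outcrop 12−Outcrop 11: 12a + 39b = −16.9;  Outcrop 13−Outcrop 11: −43a − 12b = −2.3.
Solving gives a = 0.19080, b = −0.49204.
Then c = 183.8 − a·117 − b·428 = 372.07.
At (128, 434): z = 24.4 − 213.5 + 372.07 = 182.9 m.

183 m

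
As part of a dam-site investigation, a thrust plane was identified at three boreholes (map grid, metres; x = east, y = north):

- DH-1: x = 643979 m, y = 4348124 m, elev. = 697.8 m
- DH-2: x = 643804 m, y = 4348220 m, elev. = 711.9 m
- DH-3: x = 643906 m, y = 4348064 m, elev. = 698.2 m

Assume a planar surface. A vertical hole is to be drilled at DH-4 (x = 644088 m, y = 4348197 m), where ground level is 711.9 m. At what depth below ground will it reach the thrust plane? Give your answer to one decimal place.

15.6 m

Two edge vectors: DH-1→DH-2 = (-175, 96, 14.1), DH-1→DH-3 = (-73, -60, 0.4).
Normal n = (DH-1→DH-2) × (DH-1→DH-3) = (884.4, -959.3, 17508).
So ∂z/∂x = −n_x/n_z = −0.050514051 and ∂z/∂y = −n_y/n_z = 0.054792095.
Intercept c from DH-1: 697.8 + 32529.99 − 238242.82 = −205015.04.
At (644088, 4348197): z_contact = −32535.49 + 238246.82 − 205015.04 = 696.29 m.
Depth below ground = 711.9 − 696.29 = 15.6 m.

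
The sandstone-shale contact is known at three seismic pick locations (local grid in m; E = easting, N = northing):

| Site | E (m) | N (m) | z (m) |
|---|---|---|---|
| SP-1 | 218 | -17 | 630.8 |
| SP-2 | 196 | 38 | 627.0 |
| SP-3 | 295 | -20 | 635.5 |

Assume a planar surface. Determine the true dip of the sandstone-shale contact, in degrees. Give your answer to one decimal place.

4.3°

Two edge vectors: SP-1→SP-2 = (-22, 55, -3.8), SP-1→SP-3 = (77, -3, 4.7).
Normal n = (SP-1→SP-2) × (SP-1→SP-3) = (247.1, -189.2, -4169).
So ∂z/∂E = −n_x/n_z = 0.05927 and ∂z/∂N = −n_y/n_z = −0.04538.
Gradient magnitude |∇z| = √(a² + b²) = √(0.00351 + 0.00206) = 0.07465.
True dip = arctan(0.07465) = 4.3°, dipping toward NW (azimuth ≈ 307°).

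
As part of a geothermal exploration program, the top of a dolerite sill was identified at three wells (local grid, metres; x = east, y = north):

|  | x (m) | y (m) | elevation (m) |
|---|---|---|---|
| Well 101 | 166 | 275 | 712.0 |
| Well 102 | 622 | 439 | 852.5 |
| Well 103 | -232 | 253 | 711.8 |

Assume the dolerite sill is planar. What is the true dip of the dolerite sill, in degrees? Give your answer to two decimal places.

Two edge vectors: Well 101→Well 102 = (456, 164, 140.5), Well 101→Well 103 = (-398, -22, -0.2).
Normal n = (Well 101→Well 102) × (Well 101→Well 103) = (3058.2, -55827.8, 55240).
So ∂z/∂x = −n_x/n_z = −0.05536 and ∂z/∂y = −n_y/n_z = 1.01064.
Gradient magnitude |∇z| = √(a² + b²) = √(0.00306 + 1.02139) = 1.01216.
True dip = arctan(1.01216) = 45.35°, dipping toward S (azimuth ≈ 177°).

45.35°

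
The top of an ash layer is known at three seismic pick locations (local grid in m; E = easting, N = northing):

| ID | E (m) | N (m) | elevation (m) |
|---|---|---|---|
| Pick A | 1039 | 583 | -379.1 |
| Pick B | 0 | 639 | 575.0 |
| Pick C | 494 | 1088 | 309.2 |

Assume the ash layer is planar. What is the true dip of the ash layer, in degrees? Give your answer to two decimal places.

44.42°

Two edge vectors: Pick A→Pick B = (-1039, 56, 954.1), Pick A→Pick C = (-545, 505, 688.3).
Normal n = (Pick A→Pick B) × (Pick A→Pick C) = (-443275.7, 195159.2, -494175).
So ∂z/∂E = −n_x/n_z = −0.89700 and ∂z/∂N = −n_y/n_z = 0.39492.
Gradient magnitude |∇z| = √(a² + b²) = √(0.80461 + 0.15596) = 0.98009.
True dip = arctan(0.98009) = 44.42°, dipping toward ESE (azimuth ≈ 114°).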